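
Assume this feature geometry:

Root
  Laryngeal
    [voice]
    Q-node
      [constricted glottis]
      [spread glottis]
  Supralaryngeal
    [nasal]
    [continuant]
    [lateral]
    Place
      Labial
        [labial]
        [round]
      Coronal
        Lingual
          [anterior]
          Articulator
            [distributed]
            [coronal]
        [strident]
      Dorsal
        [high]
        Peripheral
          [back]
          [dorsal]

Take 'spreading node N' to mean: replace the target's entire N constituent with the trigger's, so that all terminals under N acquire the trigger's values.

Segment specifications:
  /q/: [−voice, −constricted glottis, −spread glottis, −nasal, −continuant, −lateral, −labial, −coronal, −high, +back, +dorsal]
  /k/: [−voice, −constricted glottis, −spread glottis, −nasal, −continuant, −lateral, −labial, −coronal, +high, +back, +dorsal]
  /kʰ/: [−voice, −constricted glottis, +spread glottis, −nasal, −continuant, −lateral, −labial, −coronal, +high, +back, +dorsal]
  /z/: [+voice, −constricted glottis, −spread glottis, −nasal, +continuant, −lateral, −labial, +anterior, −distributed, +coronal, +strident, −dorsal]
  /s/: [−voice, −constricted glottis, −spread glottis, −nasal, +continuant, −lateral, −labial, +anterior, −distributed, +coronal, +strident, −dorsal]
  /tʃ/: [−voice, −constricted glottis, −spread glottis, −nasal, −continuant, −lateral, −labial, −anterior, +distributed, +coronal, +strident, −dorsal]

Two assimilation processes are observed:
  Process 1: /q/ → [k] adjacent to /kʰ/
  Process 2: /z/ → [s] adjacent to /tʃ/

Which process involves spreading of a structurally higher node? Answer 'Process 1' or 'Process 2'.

Process 2

Process 1 alters [high]; the lowest dominating node is [high] (depth 4 from Root).
In Process 2, [voice] changes, so the minimal spreading node is [voice] at depth 2.
[voice] is closer to Root than [high], so Process 2 spreads the higher node.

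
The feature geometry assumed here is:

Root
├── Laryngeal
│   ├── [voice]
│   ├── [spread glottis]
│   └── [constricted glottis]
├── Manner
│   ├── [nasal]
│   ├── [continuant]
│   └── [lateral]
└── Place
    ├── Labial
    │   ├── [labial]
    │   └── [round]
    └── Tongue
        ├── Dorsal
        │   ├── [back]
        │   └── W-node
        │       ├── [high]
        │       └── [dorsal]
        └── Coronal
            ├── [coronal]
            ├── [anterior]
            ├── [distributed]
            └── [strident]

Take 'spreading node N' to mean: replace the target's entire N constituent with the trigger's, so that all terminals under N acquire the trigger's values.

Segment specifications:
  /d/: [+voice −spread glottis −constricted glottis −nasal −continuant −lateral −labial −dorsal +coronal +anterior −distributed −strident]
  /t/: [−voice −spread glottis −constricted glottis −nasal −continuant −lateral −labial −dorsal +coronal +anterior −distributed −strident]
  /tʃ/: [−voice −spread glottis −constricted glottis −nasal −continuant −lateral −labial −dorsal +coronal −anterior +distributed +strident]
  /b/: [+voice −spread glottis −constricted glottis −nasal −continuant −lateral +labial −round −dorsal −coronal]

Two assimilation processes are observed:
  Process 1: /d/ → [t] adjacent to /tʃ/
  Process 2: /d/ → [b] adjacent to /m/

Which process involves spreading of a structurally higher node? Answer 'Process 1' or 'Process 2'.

Process 1 alters [voice]; the lowest dominating node is [voice] (depth 2 from Root).
Process 2: the features that change are [labial], [round], [coronal], [anterior], [distributed], [strident]; the minimal node is Place (depth 1).
Depth 1 < depth 2; Process 2 involves the structurally higher constituent Place.

Process 2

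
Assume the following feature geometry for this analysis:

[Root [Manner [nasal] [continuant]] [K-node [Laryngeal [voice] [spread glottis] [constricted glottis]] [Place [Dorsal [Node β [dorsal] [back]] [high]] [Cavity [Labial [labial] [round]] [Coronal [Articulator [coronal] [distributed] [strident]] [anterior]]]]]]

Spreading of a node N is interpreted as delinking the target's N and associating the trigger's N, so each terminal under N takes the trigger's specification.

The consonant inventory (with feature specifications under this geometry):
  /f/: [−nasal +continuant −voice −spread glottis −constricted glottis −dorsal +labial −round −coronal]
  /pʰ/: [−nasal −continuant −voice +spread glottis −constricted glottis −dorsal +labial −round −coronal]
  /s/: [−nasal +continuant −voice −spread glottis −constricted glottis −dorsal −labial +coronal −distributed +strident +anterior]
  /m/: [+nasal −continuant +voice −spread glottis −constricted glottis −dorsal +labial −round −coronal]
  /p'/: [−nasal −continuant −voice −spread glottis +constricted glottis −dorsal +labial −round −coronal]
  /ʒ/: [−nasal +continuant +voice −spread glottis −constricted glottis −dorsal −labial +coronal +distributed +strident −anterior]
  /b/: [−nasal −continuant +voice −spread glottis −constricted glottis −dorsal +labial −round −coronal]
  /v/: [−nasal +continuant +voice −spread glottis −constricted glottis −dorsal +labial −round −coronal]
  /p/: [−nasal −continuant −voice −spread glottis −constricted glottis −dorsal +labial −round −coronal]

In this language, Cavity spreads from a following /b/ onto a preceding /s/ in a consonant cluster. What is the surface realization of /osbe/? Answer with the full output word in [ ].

Terminals under Cavity in this geometry: [labial], [round], [coronal], [distributed], [strident], [anterior].
After delinking /s/'s Cavity and linking /b/'s, the affected terminals become [+labial], [−round], [−coronal]; [nasal], [continuant], [voice], … (outside Cavity) are retained from /s/.
This feature bundle is that of [f], so /osbe/ surfaces as [ofbe].

[ofbe]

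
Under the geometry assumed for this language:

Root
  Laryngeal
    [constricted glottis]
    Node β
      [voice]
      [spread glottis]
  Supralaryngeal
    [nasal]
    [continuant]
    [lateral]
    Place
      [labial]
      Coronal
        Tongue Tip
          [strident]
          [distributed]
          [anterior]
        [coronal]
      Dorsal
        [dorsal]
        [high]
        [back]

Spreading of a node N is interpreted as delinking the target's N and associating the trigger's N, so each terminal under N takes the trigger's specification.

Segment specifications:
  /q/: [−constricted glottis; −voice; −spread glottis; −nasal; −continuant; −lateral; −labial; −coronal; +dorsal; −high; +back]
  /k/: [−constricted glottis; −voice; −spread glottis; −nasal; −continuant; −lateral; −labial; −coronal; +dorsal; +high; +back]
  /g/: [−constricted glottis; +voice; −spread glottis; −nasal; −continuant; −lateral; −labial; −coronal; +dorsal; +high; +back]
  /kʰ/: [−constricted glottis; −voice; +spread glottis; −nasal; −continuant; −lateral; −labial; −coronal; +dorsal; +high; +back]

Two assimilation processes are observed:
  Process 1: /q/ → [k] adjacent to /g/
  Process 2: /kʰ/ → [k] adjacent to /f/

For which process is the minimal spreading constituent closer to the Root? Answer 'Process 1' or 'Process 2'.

Process 2

In Process 1, [high] changes, so the minimal spreading node is [high] at depth 4.
Process 2: the feature that changes is [spread glottis]; the minimal node is [spread glottis] (depth 3).
Depth 3 < depth 4; Process 2 involves the structurally higher constituent [spread glottis].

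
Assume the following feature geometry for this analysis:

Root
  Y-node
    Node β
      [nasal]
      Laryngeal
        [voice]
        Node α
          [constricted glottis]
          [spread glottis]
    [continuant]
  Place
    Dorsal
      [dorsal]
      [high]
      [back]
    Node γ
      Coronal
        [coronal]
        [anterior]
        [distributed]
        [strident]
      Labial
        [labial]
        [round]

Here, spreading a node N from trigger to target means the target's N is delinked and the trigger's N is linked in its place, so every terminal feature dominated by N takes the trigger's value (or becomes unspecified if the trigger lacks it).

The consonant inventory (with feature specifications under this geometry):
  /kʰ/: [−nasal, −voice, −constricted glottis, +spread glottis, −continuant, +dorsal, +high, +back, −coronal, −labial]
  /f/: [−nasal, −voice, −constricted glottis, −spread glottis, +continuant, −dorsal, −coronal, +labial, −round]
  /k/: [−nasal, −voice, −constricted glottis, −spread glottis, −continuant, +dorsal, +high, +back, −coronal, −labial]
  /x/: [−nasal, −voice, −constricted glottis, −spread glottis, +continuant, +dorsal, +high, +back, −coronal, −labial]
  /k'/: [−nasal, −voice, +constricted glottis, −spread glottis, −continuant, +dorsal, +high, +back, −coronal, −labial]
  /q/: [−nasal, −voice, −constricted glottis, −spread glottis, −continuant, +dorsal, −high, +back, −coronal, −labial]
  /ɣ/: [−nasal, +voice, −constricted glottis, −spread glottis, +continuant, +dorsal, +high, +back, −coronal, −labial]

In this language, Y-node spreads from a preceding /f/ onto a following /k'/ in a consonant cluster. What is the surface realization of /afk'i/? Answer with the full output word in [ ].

Terminals under Y-node in this geometry: [nasal], [voice], [constricted glottis], [spread glottis], [continuant].
Spreading Y-node from /f/ onto /k'/ replaces those values with /f/'s: [−nasal], [−voice], [−constricted glottis], [−spread glottis], [+continuant]. Features outside Y-node ([dorsal], [high], [back], …) stay as in /k'/.
The resulting bundle matches /x/ in the inventory; substituting it for /k'/ gives [afxi].

[afxi]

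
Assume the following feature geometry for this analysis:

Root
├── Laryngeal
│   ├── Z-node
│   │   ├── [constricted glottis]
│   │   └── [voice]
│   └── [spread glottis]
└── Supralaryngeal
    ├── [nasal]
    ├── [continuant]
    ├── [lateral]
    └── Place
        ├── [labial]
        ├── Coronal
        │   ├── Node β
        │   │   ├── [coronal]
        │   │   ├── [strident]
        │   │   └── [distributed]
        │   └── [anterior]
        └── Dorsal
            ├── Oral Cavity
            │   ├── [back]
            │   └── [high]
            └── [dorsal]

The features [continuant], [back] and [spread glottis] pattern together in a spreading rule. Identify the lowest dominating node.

[continuant]: Root > Supralaryngeal > [continuant].
[back]: Root > Supralaryngeal > Place > Dorsal > Oral Cavity > [back].
[spread glottis]: Root > Laryngeal > [spread glottis].
Root is the lowest common ancestor — every listed feature sits under it, and no single subconstituent of Root covers them all.

Root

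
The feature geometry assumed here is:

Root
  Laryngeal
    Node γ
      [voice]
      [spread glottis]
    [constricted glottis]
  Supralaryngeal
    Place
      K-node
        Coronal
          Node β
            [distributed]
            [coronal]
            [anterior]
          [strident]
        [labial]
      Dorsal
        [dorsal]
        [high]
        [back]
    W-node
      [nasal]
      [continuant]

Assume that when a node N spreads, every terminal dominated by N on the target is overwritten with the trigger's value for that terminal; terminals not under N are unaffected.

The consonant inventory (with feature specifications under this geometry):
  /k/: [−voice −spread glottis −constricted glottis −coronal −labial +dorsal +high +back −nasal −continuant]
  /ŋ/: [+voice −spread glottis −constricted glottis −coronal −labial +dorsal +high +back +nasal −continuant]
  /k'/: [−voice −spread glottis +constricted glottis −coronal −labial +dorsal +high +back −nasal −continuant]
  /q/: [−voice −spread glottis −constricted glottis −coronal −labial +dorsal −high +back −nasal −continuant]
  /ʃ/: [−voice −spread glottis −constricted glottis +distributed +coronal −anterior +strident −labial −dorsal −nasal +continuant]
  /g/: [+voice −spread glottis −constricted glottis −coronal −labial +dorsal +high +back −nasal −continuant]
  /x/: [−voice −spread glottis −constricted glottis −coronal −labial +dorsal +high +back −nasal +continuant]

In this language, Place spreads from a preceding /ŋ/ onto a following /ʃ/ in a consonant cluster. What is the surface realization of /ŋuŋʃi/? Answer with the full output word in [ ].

[ŋuŋxi]

The Place node dominates the terminals [distributed], [coronal], [anterior], [strident], [labial], [dorsal], [high], [back].
After delinking /ʃ/'s Place and linking /ŋ/'s, the affected terminals become [−coronal], [−labial], [+dorsal], [+high], [+back]; [voice], [spread glottis], [constricted glottis], … (outside Place) are retained from /ʃ/.
The resulting bundle matches /x/ in the inventory; substituting it for /ʃ/ gives [ŋuŋxi].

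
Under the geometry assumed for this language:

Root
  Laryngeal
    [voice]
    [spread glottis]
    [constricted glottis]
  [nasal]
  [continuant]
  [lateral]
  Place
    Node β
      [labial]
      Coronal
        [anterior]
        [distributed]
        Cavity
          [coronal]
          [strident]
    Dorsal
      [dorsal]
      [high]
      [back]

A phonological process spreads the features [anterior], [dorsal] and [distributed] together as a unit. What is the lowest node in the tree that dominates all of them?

[anterior]: Root ▹ Place ▹ Node β ▹ Coronal ▹ [anterior].
[dorsal]: Root ▹ Place ▹ Dorsal ▹ [dorsal].
[distributed]: Root ▹ Place ▹ Node β ▹ Coronal ▹ [distributed].
The listed terminals split across distinct daughters of Place, so Place itself is the smallest node containing them all.

Place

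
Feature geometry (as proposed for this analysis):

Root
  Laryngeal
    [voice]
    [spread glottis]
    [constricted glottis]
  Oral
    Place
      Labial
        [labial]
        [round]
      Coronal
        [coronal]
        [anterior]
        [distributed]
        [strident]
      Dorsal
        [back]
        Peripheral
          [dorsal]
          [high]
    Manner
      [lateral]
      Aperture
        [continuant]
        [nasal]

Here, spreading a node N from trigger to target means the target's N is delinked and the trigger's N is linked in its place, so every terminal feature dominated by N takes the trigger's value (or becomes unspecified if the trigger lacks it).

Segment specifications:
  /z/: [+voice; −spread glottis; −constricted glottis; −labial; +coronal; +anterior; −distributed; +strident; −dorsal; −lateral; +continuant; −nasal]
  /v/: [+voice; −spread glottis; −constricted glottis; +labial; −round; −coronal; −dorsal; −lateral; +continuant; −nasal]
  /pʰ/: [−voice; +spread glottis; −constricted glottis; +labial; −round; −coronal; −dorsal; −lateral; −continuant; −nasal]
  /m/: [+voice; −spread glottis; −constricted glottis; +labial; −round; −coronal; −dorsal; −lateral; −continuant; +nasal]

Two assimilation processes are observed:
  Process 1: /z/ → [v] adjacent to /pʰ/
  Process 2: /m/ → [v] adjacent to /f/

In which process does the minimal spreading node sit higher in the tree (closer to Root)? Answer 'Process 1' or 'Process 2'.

Process 1

Process 1: the features that change are [labial], [round], [coronal], [anterior], [distributed], [strident]; the minimal node is Place (depth 2).
Process 2: the features that change are [nasal], [continuant]; the minimal node is Aperture (depth 3).
Place (depth 2) sits above Aperture (depth 3), making Process 1 the one with the higher spreading node.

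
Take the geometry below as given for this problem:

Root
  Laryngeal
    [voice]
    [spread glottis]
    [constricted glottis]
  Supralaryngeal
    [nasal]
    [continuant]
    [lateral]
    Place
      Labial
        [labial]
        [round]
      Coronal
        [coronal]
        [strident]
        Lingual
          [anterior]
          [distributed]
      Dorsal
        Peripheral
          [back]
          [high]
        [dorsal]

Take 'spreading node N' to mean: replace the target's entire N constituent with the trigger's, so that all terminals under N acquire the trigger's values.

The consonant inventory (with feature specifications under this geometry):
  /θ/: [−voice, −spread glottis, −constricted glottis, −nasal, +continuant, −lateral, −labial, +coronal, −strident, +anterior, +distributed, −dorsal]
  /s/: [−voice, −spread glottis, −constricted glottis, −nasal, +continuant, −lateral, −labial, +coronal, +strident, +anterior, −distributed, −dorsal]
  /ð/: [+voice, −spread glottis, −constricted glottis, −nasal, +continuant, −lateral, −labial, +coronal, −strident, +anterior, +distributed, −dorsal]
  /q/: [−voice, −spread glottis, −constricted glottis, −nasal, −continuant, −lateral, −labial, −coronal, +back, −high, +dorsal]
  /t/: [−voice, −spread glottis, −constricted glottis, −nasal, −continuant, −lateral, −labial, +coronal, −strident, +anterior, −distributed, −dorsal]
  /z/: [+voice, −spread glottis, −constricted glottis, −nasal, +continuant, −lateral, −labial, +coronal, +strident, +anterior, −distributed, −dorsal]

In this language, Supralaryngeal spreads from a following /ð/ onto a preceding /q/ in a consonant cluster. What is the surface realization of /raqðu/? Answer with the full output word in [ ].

[raθðu]

The Supralaryngeal node dominates the terminals [nasal], [continuant], [lateral], [labial], [round], [coronal], [strident], [anterior], [distributed], [back], [high], [dorsal].
Spreading Supralaryngeal from /ð/ onto /q/ replaces those values with /ð/'s: [−nasal], [+continuant], [−lateral], [−labial], [+coronal], [−strident], [+anterior], [+distributed], [−dorsal]. Features outside Supralaryngeal ([voice], [spread glottis], [constricted glottis]) stay as in /q/.
This feature bundle is that of [θ], so /raqðu/ surfaces as [raθðu].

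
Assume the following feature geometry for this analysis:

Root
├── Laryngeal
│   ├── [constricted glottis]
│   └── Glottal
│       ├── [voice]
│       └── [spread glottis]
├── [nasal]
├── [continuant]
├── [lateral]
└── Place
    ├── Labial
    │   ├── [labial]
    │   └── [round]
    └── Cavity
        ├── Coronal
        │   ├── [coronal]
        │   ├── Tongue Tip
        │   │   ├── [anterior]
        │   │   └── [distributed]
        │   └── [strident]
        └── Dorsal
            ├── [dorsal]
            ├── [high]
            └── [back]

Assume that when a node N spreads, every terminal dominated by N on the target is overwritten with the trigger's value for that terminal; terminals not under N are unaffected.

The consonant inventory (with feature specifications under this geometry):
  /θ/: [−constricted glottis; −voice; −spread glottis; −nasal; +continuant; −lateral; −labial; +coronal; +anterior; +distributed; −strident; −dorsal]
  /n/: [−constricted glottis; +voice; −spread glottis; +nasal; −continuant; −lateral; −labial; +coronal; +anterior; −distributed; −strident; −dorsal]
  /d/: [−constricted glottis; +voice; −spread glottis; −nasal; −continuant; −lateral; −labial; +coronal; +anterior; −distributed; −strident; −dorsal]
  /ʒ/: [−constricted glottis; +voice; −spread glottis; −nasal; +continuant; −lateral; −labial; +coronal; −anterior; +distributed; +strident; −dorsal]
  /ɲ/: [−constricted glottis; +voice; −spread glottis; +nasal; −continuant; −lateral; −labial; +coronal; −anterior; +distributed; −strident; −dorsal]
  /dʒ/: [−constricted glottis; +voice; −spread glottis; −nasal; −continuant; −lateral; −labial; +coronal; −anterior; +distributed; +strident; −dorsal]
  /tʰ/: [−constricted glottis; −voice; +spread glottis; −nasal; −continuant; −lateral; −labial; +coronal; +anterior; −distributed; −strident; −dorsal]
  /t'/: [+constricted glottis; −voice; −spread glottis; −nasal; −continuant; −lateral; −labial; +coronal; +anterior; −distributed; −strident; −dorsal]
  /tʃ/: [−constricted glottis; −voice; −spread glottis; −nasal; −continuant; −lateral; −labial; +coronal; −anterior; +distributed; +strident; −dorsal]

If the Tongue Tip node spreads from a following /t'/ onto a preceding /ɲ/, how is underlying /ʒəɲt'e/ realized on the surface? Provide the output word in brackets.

Terminals under Tongue Tip in this geometry: [anterior], [distributed].
The target acquires /t'/'s values for everything under Tongue Tip — [+anterior], [−distributed] — while keeping its own [constricted glottis], [voice], [spread glottis], ….
Among the inventory, only /n/ has exactly this specification, giving the surface form [ʒənt'e].

[ʒənt'e]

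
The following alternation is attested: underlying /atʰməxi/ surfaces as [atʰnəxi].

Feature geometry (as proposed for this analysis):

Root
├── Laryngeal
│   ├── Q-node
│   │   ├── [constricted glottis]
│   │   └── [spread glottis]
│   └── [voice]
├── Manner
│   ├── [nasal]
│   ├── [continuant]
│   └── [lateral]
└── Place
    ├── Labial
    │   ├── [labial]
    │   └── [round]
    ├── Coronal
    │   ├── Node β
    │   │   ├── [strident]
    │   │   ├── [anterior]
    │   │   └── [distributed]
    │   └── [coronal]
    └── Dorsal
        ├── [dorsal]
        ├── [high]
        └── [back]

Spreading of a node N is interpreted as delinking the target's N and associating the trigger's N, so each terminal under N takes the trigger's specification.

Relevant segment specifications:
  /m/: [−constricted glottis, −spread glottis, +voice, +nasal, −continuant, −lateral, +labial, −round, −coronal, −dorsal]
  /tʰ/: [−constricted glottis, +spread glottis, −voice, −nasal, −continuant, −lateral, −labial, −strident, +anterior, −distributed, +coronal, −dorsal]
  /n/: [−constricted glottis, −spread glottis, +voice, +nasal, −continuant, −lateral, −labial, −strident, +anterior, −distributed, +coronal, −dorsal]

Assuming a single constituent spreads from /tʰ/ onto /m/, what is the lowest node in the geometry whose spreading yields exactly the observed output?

Place

Feature comparison: [labial], [round], [coronal], [anterior], [distributed], [strident] differ between /m/ and [n]; the remaining terminals match.
In this geometry the lowest node dominating all of them is Place: every daughter of Place dominates only a proper subset, so no lower node suffices.
Spreading Place from /tʰ/ overwrites each of those terminals with /tʰ/'s values, yielding exactly [n].
[spread glottis], [voice] — on which /tʰ/ differs from /m/ — are unchanged, so Root cannot have spread; the constituent is no larger than Place.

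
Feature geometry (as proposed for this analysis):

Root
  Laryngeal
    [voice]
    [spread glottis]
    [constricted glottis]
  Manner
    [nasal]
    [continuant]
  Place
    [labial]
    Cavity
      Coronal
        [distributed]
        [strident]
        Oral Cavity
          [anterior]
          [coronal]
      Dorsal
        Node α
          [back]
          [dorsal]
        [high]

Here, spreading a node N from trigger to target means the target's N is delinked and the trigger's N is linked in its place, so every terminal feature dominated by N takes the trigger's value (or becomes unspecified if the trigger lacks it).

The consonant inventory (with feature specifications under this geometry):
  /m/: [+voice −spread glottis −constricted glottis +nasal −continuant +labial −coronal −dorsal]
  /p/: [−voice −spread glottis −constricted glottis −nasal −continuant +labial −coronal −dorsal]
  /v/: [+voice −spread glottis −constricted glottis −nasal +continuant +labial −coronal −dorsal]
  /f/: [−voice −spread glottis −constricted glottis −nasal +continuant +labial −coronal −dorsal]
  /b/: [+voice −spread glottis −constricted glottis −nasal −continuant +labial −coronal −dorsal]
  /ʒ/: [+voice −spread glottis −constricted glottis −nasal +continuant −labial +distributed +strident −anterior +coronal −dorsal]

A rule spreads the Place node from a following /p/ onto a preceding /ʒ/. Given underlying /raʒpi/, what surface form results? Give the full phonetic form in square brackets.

Terminals under Place in this geometry: [labial], [distributed], [strident], [anterior], [coronal], [back], [dorsal], [high].
The target acquires /p/'s values for everything under Place — [+labial], [−coronal], [−dorsal] — while keeping its own [voice], [spread glottis], [constricted glottis], ….
Among the inventory, only /v/ has exactly this specification, giving the surface form [ravpi].

[ravpi]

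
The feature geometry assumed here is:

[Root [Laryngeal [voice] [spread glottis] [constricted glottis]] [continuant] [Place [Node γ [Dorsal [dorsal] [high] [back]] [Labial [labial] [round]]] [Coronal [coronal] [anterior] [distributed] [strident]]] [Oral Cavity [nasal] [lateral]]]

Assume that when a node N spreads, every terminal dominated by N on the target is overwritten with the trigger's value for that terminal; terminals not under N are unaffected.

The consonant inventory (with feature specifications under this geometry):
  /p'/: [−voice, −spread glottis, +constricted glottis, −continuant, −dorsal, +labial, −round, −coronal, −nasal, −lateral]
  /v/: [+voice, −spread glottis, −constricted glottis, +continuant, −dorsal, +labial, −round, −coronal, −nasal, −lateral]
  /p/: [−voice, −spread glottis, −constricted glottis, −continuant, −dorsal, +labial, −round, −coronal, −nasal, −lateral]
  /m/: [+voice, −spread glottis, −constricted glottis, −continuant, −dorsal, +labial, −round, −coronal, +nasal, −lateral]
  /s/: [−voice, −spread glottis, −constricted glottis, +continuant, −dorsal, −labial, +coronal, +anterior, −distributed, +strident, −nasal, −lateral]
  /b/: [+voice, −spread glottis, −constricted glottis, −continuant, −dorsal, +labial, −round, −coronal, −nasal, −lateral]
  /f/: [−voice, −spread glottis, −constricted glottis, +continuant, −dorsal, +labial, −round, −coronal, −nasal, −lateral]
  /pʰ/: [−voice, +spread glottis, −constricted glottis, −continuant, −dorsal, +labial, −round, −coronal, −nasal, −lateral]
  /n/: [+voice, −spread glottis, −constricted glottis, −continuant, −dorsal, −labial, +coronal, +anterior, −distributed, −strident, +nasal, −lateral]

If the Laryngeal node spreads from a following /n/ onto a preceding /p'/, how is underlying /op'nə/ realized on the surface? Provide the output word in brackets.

Laryngeal immediately or transitively dominates [voice], [spread glottis], [constricted glottis].
After delinking /p'/'s Laryngeal and linking /n/'s, the affected terminals become [+voice], [−spread glottis], [−constricted glottis]; [continuant], [dorsal], [labial], … (outside Laryngeal) are retained from /p'/.
This feature bundle is that of [b], so /op'nə/ surfaces as [obnə].

[obnə]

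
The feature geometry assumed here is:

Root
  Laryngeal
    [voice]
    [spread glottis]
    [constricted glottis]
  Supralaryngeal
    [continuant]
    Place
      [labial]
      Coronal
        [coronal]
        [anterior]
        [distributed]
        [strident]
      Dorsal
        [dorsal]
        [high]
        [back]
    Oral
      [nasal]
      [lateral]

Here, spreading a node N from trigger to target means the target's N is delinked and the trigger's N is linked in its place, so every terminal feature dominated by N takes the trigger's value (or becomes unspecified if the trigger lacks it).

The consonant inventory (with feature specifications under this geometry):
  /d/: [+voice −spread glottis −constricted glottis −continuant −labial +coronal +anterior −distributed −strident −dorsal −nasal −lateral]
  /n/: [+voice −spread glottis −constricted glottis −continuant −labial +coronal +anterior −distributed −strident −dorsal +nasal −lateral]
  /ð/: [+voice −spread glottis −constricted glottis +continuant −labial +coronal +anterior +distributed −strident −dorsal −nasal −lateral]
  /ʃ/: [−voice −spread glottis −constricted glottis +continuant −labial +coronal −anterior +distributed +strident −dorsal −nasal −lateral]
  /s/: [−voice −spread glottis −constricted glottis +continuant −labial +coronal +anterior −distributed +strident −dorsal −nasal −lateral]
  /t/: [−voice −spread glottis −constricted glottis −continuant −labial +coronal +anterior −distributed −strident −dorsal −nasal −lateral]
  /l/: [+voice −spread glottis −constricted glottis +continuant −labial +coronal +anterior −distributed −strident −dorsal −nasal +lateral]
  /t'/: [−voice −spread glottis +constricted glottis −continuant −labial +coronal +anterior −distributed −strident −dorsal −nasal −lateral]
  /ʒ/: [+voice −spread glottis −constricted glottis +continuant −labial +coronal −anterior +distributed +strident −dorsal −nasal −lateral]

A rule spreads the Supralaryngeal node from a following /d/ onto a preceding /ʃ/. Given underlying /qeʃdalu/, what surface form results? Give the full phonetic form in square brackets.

Terminals under Supralaryngeal in this geometry: [continuant], [labial], [coronal], [anterior], [distributed], [strident], [dorsal], [high], [back], [nasal], [lateral].
After delinking /ʃ/'s Supralaryngeal and linking /d/'s, the affected terminals become [−continuant], [−labial], [+coronal], [+anterior], [−distributed], [−strident], [−dorsal], [−nasal], [−lateral]; [voice], [spread glottis], [constricted glottis] (outside Supralaryngeal) are retained from /ʃ/.
This feature bundle is that of [t], so /qeʃdalu/ surfaces as [qetdalu].

[qetdalu]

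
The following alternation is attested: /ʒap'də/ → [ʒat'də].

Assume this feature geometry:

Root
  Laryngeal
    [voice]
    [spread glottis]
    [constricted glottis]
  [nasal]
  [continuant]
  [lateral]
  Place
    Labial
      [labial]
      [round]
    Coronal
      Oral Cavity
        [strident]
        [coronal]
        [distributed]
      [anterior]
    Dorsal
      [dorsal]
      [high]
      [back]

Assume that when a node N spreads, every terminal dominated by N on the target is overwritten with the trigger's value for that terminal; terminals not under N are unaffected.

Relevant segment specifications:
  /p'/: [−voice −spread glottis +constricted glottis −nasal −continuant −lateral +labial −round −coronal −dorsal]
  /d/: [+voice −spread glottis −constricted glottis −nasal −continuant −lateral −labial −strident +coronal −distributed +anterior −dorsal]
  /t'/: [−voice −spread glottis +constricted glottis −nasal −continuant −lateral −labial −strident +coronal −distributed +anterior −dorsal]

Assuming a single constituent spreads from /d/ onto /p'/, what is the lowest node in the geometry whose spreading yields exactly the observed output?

Place

/p'/ and [t'] differ in [labial], [round], [coronal], [anterior], [distributed], [strident]; every other specified feature is identical.
Tracing each changed feature up the tree, the paths first meet at Place; any lower node misses at least one of them.
Spreading Place from /d/ overwrites each of those terminals with /d/'s values, yielding exactly [t'].
[constricted glottis], [voice] — on which /d/ differs from /p'/ — are unchanged, so Root cannot have spread; the constituent is no larger than Place.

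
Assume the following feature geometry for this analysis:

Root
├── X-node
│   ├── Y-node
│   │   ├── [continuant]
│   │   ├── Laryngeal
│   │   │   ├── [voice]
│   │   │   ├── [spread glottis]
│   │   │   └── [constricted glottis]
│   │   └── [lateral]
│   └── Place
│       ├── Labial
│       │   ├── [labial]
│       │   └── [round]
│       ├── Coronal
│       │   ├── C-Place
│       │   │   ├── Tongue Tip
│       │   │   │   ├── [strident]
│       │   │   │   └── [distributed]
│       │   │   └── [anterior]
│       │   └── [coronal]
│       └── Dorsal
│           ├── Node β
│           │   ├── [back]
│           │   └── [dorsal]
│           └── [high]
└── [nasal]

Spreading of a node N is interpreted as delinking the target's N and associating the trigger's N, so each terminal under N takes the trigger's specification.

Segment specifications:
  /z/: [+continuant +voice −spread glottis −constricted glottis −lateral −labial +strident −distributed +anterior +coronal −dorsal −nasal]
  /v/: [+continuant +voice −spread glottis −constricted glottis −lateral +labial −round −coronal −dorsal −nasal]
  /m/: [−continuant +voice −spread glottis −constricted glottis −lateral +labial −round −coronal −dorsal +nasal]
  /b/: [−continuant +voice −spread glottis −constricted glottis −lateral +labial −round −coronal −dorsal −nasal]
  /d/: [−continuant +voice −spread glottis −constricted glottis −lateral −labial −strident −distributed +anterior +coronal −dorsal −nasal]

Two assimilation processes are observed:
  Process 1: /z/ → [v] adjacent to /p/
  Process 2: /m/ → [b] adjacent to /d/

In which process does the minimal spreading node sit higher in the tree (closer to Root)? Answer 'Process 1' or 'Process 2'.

Process 2

Process 1: the features that change are [labial], [round], [coronal], [anterior], [distributed], [strident]; the minimal node is Place (depth 2).
Process 2 alters [nasal]; the lowest dominating node is [nasal] (depth 1 from Root).
Depth 1 < depth 2; Process 2 involves the structurally higher constituent [nasal].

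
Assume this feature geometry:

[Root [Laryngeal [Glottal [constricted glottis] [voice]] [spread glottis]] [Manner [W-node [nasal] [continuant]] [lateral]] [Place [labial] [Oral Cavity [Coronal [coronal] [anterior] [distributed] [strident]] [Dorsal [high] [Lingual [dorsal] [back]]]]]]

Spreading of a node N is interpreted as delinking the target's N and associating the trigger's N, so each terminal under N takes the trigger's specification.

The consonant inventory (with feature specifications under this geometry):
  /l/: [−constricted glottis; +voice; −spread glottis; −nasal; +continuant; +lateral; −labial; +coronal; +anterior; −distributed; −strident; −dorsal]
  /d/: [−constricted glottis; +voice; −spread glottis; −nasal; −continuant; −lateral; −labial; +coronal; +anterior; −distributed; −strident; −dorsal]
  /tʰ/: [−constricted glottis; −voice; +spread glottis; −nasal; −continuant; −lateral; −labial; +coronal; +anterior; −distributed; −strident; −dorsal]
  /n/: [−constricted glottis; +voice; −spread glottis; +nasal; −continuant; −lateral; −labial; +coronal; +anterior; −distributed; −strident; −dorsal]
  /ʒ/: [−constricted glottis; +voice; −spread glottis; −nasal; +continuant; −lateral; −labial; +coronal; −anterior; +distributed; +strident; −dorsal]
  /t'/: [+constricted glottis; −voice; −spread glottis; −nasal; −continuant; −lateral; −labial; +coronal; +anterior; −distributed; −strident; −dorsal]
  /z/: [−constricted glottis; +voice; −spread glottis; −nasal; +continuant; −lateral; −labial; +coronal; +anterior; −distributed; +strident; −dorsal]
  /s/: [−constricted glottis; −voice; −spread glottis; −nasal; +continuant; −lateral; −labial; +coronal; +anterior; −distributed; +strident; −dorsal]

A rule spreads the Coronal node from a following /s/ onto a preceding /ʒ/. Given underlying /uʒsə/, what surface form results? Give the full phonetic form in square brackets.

[uzsə]

Terminals under Coronal in this geometry: [coronal], [anterior], [distributed], [strident].
Spreading Coronal from /s/ onto /ʒ/ replaces those values with /s/'s: [+coronal], [+anterior], [−distributed], [+strident]. Features outside Coronal ([constricted glottis], [voice], [spread glottis], …) stay as in /ʒ/.
The resulting bundle matches /z/ in the inventory; substituting it for /ʒ/ gives [uzsə].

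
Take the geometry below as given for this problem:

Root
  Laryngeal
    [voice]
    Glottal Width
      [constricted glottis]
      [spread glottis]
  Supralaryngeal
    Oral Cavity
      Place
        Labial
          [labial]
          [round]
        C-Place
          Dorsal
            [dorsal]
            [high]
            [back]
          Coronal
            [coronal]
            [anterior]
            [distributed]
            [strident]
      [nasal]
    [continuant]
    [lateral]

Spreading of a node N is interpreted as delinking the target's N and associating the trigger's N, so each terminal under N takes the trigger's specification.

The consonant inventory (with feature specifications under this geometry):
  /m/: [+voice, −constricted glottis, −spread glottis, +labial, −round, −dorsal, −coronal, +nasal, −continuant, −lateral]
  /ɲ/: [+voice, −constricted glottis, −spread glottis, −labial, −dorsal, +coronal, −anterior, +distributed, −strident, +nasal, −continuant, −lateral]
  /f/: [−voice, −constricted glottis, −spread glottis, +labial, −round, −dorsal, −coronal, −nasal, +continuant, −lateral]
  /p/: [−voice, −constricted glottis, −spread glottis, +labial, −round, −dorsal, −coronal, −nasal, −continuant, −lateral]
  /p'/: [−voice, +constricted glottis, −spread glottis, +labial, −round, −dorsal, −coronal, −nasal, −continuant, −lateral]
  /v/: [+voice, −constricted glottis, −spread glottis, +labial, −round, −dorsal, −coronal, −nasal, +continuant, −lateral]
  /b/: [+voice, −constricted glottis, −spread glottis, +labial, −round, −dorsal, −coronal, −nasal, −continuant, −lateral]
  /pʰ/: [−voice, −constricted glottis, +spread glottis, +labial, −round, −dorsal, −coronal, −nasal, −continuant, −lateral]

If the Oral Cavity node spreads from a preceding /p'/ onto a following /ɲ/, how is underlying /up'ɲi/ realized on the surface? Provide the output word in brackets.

Terminals under Oral Cavity in this geometry: [labial], [round], [dorsal], [high], [back], [coronal], [anterior], [distributed], [strident], [nasal].
After delinking /ɲ/'s Oral Cavity and linking /p'/'s, the affected terminals become [+labial], [−round], [−dorsal], [−coronal], [−nasal]; [voice], [constricted glottis], [spread glottis], … (outside Oral Cavity) are retained from /ɲ/.
The resulting bundle matches /b/ in the inventory; substituting it for /ɲ/ gives [up'bi].

[up'bi]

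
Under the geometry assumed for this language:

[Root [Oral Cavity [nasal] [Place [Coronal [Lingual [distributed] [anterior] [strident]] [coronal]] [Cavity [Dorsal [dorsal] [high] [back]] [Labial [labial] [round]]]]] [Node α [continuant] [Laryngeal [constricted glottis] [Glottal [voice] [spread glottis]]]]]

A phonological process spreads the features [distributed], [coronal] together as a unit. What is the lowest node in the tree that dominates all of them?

Coronal

[distributed]: Root → Oral Cavity → Place → Coronal → Lingual → [distributed].
[coronal]: Root → Oral Cavity → Place → Coronal → [coronal].
These paths first converge at Coronal; no daughter of Coronal dominates all 2 features, so Coronal is the minimal constituent.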